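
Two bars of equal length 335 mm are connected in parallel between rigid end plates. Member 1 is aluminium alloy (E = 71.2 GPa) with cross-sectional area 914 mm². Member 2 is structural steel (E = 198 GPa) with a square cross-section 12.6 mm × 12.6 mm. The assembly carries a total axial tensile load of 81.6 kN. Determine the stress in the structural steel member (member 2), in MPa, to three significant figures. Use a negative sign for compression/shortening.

167 MPa

A_2 = 158.8 mm².
Equal strain + equilibrium ⇒ each member carries load in proportion to AE: A₁E₁ = 65080000 N, A₂E₂ = 31430000 N, ΣAE = 96510000 N.
σ₂ = P·E₂/ΣAE = 81600·198000/96510000 = 167.4 MPa.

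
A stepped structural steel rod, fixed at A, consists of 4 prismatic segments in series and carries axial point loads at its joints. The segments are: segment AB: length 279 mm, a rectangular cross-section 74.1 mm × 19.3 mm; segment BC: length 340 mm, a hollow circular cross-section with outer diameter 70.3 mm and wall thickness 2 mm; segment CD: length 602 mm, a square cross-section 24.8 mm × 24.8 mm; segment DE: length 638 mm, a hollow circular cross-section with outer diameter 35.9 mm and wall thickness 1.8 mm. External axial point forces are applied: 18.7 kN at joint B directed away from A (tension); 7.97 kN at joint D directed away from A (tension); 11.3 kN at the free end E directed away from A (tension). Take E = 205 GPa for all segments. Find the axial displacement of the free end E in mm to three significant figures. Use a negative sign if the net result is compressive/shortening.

0.385 mm

Internal axial forces (sectioning from the free end, tension +): N_DE = 11.3 kN, N_CD = 19.27 kN, N_BC = 19.27 kN, N_AB = 37.97 kN.
A_AB = 1430 mm².
A_BC = 429.1 mm².
A_CD = 615 mm².
A_DE = 192.8 mm².
δ_AB = 37970·279/(1430·205000) = 0.03613 mm
δ_BC = 19270·340/(429.1·205000) = 0.07447 mm
δ_CD = 19270·602/(615·205000) = 0.09201 mm
δ_DE = 11300·638/(192.8·205000) = 0.1824 mm
δ = Σδ_i = 0.385 mm.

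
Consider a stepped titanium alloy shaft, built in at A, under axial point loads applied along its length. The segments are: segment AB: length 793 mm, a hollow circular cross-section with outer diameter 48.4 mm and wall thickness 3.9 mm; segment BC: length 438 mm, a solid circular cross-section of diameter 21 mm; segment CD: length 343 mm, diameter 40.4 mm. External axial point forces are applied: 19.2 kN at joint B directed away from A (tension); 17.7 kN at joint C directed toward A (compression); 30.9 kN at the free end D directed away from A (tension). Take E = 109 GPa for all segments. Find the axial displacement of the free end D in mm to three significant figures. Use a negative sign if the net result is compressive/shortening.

0.661 mm

Internal axial forces (sectioning from the free end, tension +): N_CD = 30.9 kN, N_BC = 13.2 kN, N_AB = 32.4 kN.
A_AB = 545.2 mm².
A_BC = 346.4 mm².
A_CD = 1282 mm².
δ_AB = 32400·793/(545.2·109000) = 0.4323 mm
δ_BC = 13200·438/(346.4·109000) = 0.1531 mm
δ_CD = 30900·343/(1282·109000) = 0.07585 mm
δ = Σδ_i = 0.6613 mm.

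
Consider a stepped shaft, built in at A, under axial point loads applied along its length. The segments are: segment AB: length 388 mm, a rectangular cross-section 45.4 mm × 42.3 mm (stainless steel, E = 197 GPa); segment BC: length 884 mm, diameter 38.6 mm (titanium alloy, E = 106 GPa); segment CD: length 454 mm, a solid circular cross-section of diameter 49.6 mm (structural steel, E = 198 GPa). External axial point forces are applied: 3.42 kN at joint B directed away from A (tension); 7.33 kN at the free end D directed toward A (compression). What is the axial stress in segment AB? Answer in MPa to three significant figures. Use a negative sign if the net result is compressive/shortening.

-2.04 MPa

Internal axial forces (sectioning from the free end, tension +): N_CD = -7.33 kN, N_BC = -7.33 kN, N_AB = -3.91 kN.
A_AB = 1920 mm².
σ_AB = N_AB/A_AB = -3910/1920 = -2.036 MPa.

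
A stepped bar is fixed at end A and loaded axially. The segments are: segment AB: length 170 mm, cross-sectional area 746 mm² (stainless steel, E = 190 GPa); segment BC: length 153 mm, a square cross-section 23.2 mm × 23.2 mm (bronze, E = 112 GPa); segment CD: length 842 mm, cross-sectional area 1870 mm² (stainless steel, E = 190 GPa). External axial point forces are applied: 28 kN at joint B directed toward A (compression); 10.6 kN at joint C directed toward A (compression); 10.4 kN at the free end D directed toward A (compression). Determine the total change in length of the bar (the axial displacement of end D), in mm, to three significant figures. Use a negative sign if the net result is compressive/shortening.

Internal axial forces (sectioning from the free end, tension +): N_CD = -10.4 kN, N_BC = -21 kN, N_AB = -49 kN.
A_BC = 538.2 mm².
δ_AB = -49000·170/(746·190000) = -0.05877 mm
δ_BC = -21000·153/(538.2·112000) = -0.0533 mm
δ_CD = -10400·842/(1870·190000) = -0.02465 mm
δ = Σδ_i = -0.1367 mm.

-0.137 mm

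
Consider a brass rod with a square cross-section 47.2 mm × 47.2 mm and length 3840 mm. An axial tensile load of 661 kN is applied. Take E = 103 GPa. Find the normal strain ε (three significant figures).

A = 2228 mm².
σ = N/A = 296.7 MPa; ε = σ/E = 296.7/103000 = 2.881e-03.

0.00288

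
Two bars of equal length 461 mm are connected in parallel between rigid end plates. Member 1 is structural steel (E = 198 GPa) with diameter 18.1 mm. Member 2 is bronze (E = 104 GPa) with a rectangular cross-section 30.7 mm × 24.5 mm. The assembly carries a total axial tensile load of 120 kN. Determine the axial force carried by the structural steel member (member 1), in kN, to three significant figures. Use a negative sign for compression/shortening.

A_1 = 257.3 mm².
A_2 = 752.1 mm².
Equal strain + equilibrium ⇒ each member carries load in proportion to AE: A₁E₁ = 50950000 N, A₂E₂ = 78220000 N, ΣAE = 129200000 N.
F₁ = P·A₁E₁/ΣAE = 120000·50950000/129200000 = 47330 N.

47.3 kN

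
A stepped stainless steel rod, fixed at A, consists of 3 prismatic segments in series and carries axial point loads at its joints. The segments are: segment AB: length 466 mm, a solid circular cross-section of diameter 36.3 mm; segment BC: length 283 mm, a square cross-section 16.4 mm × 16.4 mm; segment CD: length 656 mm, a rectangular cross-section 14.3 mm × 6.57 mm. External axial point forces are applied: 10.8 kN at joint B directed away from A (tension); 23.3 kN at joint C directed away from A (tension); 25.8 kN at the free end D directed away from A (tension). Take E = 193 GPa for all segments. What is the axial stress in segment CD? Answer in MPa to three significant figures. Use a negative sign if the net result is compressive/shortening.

275 MPa

Internal axial forces (sectioning from the free end, tension +): N_CD = 25.8 kN, N_BC = 49.1 kN, N_AB = 59.9 kN.
A_CD = 93.95 mm².
σ_CD = N_CD/A_CD = 25800/93.95 = 274.6 MPa.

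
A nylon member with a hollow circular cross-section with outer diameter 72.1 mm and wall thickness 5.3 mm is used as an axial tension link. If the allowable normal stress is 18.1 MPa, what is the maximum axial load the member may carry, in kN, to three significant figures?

20.1 kN

A = 1112 mm².
P_max = σ_allow · A = 18.1 · 1112 = 20130 N = 20.13 kN.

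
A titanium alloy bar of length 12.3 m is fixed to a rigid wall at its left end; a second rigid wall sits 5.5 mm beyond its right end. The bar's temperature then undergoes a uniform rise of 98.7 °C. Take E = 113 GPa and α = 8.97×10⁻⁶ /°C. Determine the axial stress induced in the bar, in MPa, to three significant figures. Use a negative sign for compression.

-49.5 MPa

Free thermal expansion αLΔT = 8.97e-6 · 12300 · 98.7 = 10.89 mm.
The walls engage after the gap closes; constrained expansion = 10.89 − 5.5 = 5.39 mm.
The walls impose strain ε = −(5.39)/12300 = -4.3818e-04; σ = Eε = 113000 · -4.3818e-04 = -49.51 MPa.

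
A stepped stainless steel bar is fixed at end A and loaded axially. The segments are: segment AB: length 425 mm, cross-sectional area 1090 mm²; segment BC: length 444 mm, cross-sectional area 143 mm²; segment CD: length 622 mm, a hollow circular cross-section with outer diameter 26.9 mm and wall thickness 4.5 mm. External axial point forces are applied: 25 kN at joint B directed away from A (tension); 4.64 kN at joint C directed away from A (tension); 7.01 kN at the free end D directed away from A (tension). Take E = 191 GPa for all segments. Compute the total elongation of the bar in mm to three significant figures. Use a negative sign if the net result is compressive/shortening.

0.336 mm

Internal axial forces (sectioning from the free end, tension +): N_CD = 7.01 kN, N_BC = 11.65 kN, N_AB = 36.65 kN.
A_CD = 316.7 mm².
δ_AB = 36650·425/(1090·191000) = 0.07482 mm
δ_BC = 11650·444/(143·191000) = 0.1894 mm
δ_CD = 7010·622/(316.7·191000) = 0.07209 mm
δ = Σδ_i = 0.3363 mm.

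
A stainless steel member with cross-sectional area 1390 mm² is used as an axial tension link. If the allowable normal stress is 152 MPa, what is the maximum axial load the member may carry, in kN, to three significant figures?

P_max = σ_allow · A = 152 · 1390 = 211300 N = 211.3 kN.

211 kN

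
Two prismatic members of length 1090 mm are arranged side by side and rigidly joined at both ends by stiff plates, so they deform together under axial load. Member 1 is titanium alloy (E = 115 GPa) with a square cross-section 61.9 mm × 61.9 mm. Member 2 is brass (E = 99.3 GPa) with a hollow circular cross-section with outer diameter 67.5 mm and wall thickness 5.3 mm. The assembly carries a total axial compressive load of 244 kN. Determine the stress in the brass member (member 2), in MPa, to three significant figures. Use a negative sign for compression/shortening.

A_1 = 3832 mm².
A_2 = 1036 mm².
Equal strain + equilibrium ⇒ each member carries load in proportion to AE: A₁E₁ = 440600000 N, A₂E₂ = 102800000 N, ΣAE = 543500000 N.
σ₂ = P·E₂/ΣAE = -244000·99300/543500000 = -44.58 MPa.

-44.6 MPa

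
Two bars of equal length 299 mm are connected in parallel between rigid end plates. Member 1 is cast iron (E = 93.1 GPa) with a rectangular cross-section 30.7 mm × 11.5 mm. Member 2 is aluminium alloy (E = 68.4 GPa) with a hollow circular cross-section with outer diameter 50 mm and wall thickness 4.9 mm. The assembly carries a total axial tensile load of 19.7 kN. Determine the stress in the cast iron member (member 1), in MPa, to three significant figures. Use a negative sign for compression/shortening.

A_1 = 353.1 mm².
A_2 = 694.3 mm².
Equal strain + equilibrium ⇒ each member carries load in proportion to AE: A₁E₁ = 32870000 N, A₂E₂ = 47490000 N, ΣAE = 80360000 N.
σ₁ = P·E₁/ΣAE = 19700·93100/80360000 = 22.82 MPa.

22.8 MPa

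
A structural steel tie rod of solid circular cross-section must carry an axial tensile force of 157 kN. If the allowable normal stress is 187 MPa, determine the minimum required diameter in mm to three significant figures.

Required area A ≥ P/σ_allow = 157000/187 = 839.6 mm².
For a solid circular section, d ≥ √(4A/π) = 32.7 mm.

32.7 mm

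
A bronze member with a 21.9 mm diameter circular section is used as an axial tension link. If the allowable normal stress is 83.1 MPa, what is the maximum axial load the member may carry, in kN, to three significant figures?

A = 376.7 mm².
P_max = σ_allow · A = 83.1 · 376.7 = 31300 N = 31.3 kN.

31.3 kN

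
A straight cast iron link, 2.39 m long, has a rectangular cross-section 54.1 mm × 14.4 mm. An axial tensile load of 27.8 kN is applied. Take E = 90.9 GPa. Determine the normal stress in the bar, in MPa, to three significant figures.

A = 779 mm².
σ = N/A = 27800/779 = 35.68 MPa.

35.7 MPa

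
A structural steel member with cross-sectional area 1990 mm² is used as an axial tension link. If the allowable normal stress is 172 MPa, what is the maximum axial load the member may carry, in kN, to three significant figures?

P_max = σ_allow · A = 172 · 1990 = 342300 N = 342.3 kN.

342 kN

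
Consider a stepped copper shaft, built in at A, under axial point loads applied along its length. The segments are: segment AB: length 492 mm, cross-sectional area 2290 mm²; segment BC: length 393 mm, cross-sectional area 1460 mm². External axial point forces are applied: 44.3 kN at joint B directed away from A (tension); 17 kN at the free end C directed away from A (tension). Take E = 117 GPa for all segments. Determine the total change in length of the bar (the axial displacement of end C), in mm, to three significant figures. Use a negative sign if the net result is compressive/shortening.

Internal axial forces (sectioning from the free end, tension +): N_BC = 17 kN, N_AB = 61.3 kN.
δ_AB = 61300·492/(2290·117000) = 0.1126 mm
δ_BC = 17000·393/(1460·117000) = 0.03911 mm
δ = Σδ_i = 0.1517 mm.

0.152 mm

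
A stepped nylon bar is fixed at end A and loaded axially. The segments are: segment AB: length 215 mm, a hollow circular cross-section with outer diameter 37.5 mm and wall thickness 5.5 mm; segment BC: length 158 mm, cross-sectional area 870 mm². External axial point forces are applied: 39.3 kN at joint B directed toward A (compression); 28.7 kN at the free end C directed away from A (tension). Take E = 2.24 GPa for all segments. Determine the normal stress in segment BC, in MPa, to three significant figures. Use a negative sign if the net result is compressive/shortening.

33.0 MPa

Internal axial forces (sectioning from the free end, tension +): N_BC = 28.7 kN, N_AB = -10.6 kN.
σ_BC = N_BC/A_BC = 28700/870 = 32.99 MPa.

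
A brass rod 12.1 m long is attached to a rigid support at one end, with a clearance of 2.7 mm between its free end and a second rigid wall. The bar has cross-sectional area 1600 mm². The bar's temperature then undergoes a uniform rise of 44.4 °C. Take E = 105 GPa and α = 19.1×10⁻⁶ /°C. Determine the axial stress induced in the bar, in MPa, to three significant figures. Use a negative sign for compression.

-65.6 MPa

Free thermal expansion αLΔT = 19.1e-6 · 12100 · 44.4 = 10.26 mm.
The walls engage after the gap closes; constrained expansion = 10.26 − 2.7 = 7.561 mm.
The walls impose strain ε = −(7.561)/12100 = -6.2490e-04; σ = Eε = 105000 · -6.2490e-04 = -65.61 MPa.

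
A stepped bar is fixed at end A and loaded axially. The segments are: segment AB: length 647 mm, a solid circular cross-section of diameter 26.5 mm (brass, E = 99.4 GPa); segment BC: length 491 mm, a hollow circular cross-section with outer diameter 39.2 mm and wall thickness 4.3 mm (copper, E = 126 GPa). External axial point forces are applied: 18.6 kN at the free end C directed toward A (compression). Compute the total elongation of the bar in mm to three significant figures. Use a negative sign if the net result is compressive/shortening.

Internal axial forces (sectioning from the free end, tension +): N_BC = -18.6 kN, N_AB = -18.6 kN.
A_AB = 551.5 mm².
A_BC = 471.5 mm².
δ_AB = -18600·647/(551.5·99400) = -0.2195 mm
δ_BC = -18600·491/(471.5·126000) = -0.1537 mm
δ = Σδ_i = -0.3732 mm.

-0.373 mm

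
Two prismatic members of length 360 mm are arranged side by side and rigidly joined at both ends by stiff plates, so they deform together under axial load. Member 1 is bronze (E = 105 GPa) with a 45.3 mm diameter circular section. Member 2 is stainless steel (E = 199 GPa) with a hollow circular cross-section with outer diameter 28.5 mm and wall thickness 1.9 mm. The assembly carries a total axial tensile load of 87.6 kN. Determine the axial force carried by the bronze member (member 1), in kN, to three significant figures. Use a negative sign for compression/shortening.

A_1 = 1612 mm².
A_2 = 158.8 mm².
Equal strain + equilibrium ⇒ each member carries load in proportion to AE: A₁E₁ = 169200000 N, A₂E₂ = 31600000 N, ΣAE = 200800000 N.
F₁ = P·A₁E₁/ΣAE = 87600·169200000/200800000 = 73820 N.

73.8 kN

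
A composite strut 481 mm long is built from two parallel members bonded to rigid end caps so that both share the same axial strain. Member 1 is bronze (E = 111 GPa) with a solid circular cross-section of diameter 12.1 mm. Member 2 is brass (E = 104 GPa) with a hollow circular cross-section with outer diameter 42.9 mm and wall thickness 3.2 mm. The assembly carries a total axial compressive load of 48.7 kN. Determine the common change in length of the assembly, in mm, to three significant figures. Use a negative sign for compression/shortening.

A_1 = 115 mm².
A_2 = 399.1 mm².
Equal strain + equilibrium ⇒ each member carries load in proportion to AE: A₁E₁ = 12760000 N, A₂E₂ = 41510000 N, ΣAE = 54270000 N.
δ = PL/ΣAE = -48700·481/54270000 = -0.4316 mm.

-0.432 mm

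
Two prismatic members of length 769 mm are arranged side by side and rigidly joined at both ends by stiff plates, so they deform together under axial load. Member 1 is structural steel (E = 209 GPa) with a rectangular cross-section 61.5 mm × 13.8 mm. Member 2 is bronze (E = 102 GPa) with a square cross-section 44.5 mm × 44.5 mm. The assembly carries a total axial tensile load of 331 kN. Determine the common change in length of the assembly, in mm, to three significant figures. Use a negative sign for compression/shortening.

0.671 mm

A_1 = 848.7 mm².
A_2 = 1980 mm².
Equal strain + equilibrium ⇒ each member carries load in proportion to AE: A₁E₁ = 177400000 N, A₂E₂ = 202000000 N, ΣAE = 379400000 N.
δ = PL/ΣAE = 331000·769/379400000 = 0.671 mm.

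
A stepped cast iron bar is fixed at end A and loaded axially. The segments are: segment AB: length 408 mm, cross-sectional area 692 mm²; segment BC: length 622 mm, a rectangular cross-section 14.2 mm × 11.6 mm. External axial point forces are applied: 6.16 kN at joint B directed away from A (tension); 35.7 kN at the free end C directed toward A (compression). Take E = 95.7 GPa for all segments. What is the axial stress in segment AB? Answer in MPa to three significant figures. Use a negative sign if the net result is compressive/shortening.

Internal axial forces (sectioning from the free end, tension +): N_BC = -35.7 kN, N_AB = -29.54 kN.
σ_AB = N_AB/A_AB = -29540/692 = -42.69 MPa.

-42.7 MPa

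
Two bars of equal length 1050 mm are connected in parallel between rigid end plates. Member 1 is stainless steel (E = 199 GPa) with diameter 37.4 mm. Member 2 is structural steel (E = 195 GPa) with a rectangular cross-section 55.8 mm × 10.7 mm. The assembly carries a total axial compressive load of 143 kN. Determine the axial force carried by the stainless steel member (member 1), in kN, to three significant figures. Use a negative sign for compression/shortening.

A_1 = 1099 mm².
A_2 = 597.1 mm².
Equal strain + equilibrium ⇒ each member carries load in proportion to AE: A₁E₁ = 218600000 N, A₂E₂ = 116400000 N, ΣAE = 335000000 N.
F₁ = P·A₁E₁/ΣAE = -143000·218600000/335000000 = -93310 N.

-93.3 kN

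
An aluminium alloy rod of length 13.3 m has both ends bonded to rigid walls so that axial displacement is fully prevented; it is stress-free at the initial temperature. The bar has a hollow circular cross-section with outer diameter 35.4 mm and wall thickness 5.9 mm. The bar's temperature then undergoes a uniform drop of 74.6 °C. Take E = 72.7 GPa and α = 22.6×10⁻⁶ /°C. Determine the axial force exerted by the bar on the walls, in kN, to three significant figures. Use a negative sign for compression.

67.0 kN

Free thermal expansion αLΔT = 22.6e-6 · 13300 · -74.6 = -22.42 mm.
The walls impose strain ε = −(-22.42)/13300 = 1.6860e-03; σ = Eε = 72700 · 1.6860e-03 = 122.6 MPa.
Wall reaction R = σ·A = 122.6·546.8 = 67020 N = 67.02 kN.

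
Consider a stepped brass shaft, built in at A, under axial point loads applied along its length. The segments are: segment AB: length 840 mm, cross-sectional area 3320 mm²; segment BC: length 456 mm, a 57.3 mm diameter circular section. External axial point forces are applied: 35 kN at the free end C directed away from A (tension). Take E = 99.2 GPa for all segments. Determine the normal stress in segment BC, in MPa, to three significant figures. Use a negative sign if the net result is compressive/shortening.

Internal axial forces (sectioning from the free end, tension +): N_BC = 35 kN, N_AB = 35 kN.
A_BC = 2579 mm².
σ_BC = N_BC/A_BC = 35000/2579 = 13.57 MPa.

13.6 MPa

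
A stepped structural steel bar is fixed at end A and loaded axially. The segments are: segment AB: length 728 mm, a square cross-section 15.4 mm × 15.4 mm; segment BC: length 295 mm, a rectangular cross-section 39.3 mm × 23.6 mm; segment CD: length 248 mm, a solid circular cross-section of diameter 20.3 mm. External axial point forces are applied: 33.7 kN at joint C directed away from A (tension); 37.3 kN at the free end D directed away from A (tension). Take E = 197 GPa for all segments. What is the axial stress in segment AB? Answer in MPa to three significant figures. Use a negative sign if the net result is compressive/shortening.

Internal axial forces (sectioning from the free end, tension +): N_CD = 37.3 kN, N_BC = 71 kN, N_AB = 71 kN.
A_AB = 237.2 mm².
σ_AB = N_AB/A_AB = 71000/237.2 = 299.4 MPa.

299 MPa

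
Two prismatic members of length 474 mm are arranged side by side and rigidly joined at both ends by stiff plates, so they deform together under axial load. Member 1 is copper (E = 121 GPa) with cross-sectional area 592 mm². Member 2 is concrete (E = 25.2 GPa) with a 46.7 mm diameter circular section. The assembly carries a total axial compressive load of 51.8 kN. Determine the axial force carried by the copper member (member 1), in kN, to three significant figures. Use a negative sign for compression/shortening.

A_2 = 1713 mm².
Equal strain + equilibrium ⇒ each member carries load in proportion to AE: A₁E₁ = 71630000 N, A₂E₂ = 43160000 N, ΣAE = 114800000 N.
F₁ = P·A₁E₁/ΣAE = -51800·71630000/114800000 = -32320 N.

-32.3 kN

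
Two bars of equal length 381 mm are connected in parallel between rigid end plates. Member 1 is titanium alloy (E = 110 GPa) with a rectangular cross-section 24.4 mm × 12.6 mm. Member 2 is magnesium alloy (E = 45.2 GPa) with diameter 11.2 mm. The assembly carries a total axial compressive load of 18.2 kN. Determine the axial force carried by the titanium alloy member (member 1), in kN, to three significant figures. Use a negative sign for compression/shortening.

-16.1 kN

A_1 = 307.4 mm².
A_2 = 98.52 mm².
Equal strain + equilibrium ⇒ each member carries load in proportion to AE: A₁E₁ = 33820000 N, A₂E₂ = 4453000 N, ΣAE = 38270000 N.
F₁ = P·A₁E₁/ΣAE = -18200·33820000/38270000 = -16080 N.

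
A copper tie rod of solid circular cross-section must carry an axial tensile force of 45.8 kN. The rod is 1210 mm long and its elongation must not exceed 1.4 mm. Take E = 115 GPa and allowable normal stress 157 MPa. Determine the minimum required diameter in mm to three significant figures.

Required area A ≥ P/σ_allow = 45800/157 = 291.7 mm².
For a solid circular section, d ≥ √(4A/π) = 19.27 mm.
Elongation limit: A ≥ PL/(Eδ_allow) = 45800·1210/(115000·1.4) = 344.2 mm² ⇒ d ≥ 20.93 mm.
The elongation limit governs.

20.9 mm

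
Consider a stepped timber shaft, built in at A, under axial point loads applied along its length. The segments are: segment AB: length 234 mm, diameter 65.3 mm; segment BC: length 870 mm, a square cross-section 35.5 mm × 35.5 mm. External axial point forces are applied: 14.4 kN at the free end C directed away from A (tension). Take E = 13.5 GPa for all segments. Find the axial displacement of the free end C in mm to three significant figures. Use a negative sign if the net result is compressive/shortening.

Internal axial forces (sectioning from the free end, tension +): N_BC = 14.4 kN, N_AB = 14.4 kN.
A_AB = 3349 mm².
A_BC = 1260 mm².
δ_AB = 14400·234/(3349·13500) = 0.07453 mm
δ_BC = 14400·870/(1260·13500) = 0.7364 mm
δ = Σδ_i = 0.8109 mm.

0.811 mm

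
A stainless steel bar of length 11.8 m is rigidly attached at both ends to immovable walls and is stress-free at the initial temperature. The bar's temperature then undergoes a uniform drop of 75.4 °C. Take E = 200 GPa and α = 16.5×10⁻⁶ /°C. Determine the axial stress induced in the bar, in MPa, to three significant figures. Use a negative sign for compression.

Free thermal expansion αLΔT = 16.5e-6 · 11800 · -75.4 = -14.68 mm.
The walls impose strain ε = −(-14.68)/11800 = 1.2441e-03; σ = Eε = 200000 · 1.2441e-03 = 248.8 MPa.

249 MPa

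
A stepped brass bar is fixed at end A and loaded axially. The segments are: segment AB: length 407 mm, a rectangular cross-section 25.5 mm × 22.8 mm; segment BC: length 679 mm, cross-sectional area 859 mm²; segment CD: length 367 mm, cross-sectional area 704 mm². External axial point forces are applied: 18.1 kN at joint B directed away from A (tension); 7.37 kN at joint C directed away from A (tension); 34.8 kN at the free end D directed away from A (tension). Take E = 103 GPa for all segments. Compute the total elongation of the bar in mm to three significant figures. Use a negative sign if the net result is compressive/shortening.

Internal axial forces (sectioning from the free end, tension +): N_CD = 34.8 kN, N_BC = 42.17 kN, N_AB = 60.27 kN.
A_AB = 581.4 mm².
δ_AB = 60270·407/(581.4·103000) = 0.4096 mm
δ_BC = 42170·679/(859·103000) = 0.3236 mm
δ_CD = 34800·367/(704·103000) = 0.1761 mm
δ = Σδ_i = 0.9094 mm.

0.909 mm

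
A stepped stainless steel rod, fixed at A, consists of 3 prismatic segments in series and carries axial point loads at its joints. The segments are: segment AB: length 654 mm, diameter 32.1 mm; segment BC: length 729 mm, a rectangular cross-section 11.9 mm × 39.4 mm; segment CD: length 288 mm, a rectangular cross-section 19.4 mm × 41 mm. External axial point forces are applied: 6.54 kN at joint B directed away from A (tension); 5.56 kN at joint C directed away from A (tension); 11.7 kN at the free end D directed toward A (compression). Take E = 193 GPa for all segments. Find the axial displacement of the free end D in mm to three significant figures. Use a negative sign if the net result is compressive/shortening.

Internal axial forces (sectioning from the free end, tension +): N_CD = -11.7 kN, N_BC = -6.14 kN, N_AB = 0.4 kN.
A_AB = 809.3 mm².
A_BC = 468.9 mm².
A_CD = 795.4 mm².
δ_AB = 400·654/(809.3·193000) = 0.001675 mm
δ_BC = -6140·729/(468.9·193000) = -0.04946 mm
δ_CD = -11700·288/(795.4·193000) = -0.02195 mm
δ = Σδ_i = -0.06974 mm.

-0.0697 mm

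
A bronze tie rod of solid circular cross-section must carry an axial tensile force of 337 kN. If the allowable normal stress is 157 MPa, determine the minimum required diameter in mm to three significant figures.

Required area A ≥ P/σ_allow = 337000/157 = 2146 mm².
For a solid circular section, d ≥ √(4A/π) = 52.28 mm.

52.3 mm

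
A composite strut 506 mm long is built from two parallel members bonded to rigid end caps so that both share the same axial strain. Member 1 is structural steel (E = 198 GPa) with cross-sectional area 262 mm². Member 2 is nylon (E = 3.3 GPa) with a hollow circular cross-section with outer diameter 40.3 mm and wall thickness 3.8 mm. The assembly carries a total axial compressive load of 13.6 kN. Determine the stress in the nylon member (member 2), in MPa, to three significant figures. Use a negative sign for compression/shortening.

-0.842 MPa

A_2 = 435.7 mm².
Equal strain + equilibrium ⇒ each member carries load in proportion to AE: A₁E₁ = 51880000 N, A₂E₂ = 1438000 N, ΣAE = 53310000 N.
σ₂ = P·E₂/ΣAE = -13600·3300/53310000 = -0.8418 MPa.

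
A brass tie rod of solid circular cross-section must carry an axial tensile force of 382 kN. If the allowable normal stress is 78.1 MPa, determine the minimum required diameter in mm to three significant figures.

78.9 mm

Required area A ≥ P/σ_allow = 382000/78.1 = 4891 mm².
For a solid circular section, d ≥ √(4A/π) = 78.92 mm.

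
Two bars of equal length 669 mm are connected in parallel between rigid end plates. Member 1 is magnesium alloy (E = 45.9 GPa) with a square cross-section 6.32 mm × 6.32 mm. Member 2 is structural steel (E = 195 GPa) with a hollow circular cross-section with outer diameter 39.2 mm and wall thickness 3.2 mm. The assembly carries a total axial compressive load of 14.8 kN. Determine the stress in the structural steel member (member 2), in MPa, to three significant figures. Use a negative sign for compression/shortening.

-39.9 MPa

A_1 = 39.94 mm².
A_2 = 361.9 mm².
Equal strain + equilibrium ⇒ each member carries load in proportion to AE: A₁E₁ = 1833000 N, A₂E₂ = 70570000 N, ΣAE = 72410000 N.
σ₂ = P·E₂/ΣAE = -14800·195000/72410000 = -39.86 MPa.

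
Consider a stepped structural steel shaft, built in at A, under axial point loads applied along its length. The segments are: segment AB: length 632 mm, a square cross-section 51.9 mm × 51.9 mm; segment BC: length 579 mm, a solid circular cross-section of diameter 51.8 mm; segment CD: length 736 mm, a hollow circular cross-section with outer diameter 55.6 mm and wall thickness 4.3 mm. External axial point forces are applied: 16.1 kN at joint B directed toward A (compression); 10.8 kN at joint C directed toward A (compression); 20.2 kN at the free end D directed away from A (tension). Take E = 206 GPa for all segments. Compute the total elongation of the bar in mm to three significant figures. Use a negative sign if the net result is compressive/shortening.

Internal axial forces (sectioning from the free end, tension +): N_CD = 20.2 kN, N_BC = 9.4 kN, N_AB = -6.7 kN.
A_AB = 2694 mm².
A_BC = 2107 mm².
A_CD = 693 mm².
δ_AB = -6700·632/(2694·206000) = -0.007631 mm
δ_BC = 9400·579/(2107·206000) = 0.01254 mm
δ_CD = 20200·736/(693·206000) = 0.1041 mm
δ = Σδ_i = 0.109 mm.

0.109 mm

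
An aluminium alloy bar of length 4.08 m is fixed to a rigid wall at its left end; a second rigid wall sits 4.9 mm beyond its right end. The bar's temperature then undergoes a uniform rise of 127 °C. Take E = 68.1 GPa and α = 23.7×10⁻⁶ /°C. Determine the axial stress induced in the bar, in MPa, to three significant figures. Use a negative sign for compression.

Free thermal expansion αLΔT = 23.7e-6 · 4080 · 127 = 12.28 mm.
The walls engage after the gap closes; constrained expansion = 12.28 − 4.9 = 7.38 mm.
The walls impose strain ε = −(7.38)/4080 = -1.8089e-03; σ = Eε = 68100 · -1.8089e-03 = -123.2 MPa.

-123 MPa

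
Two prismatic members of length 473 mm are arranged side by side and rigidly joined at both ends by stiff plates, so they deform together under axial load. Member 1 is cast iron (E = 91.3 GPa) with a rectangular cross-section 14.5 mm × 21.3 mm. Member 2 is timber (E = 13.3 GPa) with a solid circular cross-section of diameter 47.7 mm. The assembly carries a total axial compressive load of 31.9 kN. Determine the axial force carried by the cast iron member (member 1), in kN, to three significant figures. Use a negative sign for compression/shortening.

-17.3 kN

A_1 = 308.9 mm².
A_2 = 1787 mm².
Equal strain + equilibrium ⇒ each member carries load in proportion to AE: A₁E₁ = 28200000 N, A₂E₂ = 23770000 N, ΣAE = 51970000 N.
F₁ = P·A₁E₁/ΣAE = -31900·28200000/51970000 = -17310 N.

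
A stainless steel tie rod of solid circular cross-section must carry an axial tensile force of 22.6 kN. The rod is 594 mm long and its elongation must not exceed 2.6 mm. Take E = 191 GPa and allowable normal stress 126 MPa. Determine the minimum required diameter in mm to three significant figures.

15.1 mm

Required area A ≥ P/σ_allow = 22600/126 = 179.4 mm².
For a solid circular section, d ≥ √(4A/π) = 15.11 mm.
Elongation limit: A ≥ PL/(Eδ_allow) = 22600·594/(191000·2.6) = 27.03 mm² ⇒ d ≥ 5.867 mm.
The stress limit governs.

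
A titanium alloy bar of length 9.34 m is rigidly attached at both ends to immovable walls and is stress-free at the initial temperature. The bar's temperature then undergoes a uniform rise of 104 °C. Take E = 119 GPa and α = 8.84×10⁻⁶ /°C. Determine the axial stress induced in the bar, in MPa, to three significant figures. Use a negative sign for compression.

-109 MPa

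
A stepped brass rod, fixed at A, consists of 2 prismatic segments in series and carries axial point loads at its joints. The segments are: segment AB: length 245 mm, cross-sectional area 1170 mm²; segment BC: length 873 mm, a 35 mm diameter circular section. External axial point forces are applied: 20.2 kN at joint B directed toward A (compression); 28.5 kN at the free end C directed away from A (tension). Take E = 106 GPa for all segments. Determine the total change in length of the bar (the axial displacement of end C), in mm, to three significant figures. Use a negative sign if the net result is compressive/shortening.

0.260 mm

Internal axial forces (sectioning from the free end, tension +): N_BC = 28.5 kN, N_AB = 8.3 kN.
A_BC = 962.1 mm².
δ_AB = 8300·245/(1170·106000) = 0.0164 mm
δ_BC = 28500·873/(962.1·106000) = 0.244 mm
δ = Σδ_i = 0.2604 mm.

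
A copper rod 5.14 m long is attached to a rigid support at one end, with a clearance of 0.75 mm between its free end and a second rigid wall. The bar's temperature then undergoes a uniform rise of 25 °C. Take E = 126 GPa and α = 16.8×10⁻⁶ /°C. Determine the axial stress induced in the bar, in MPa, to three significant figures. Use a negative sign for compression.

Free thermal expansion αLΔT = 16.8e-6 · 5140 · 25 = 2.159 mm.
The walls engage after the gap closes; constrained expansion = 2.159 − 0.75 = 1.409 mm.
The walls impose strain ε = −(1.409)/5140 = -2.7409e-04; σ = Eε = 126000 · -2.7409e-04 = -34.53 MPa.

-34.5 MPa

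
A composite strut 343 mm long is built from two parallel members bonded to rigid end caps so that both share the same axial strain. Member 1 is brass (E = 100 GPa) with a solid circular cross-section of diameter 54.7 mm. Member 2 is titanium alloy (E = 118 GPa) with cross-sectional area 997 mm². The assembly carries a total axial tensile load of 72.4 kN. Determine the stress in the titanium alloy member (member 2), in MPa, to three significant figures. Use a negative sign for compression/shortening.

24.2 MPa

A_1 = 2350 mm².
Equal strain + equilibrium ⇒ each member carries load in proportion to AE: A₁E₁ = 235000000 N, A₂E₂ = 117600000 N, ΣAE = 352600000 N.
σ₂ = P·E₂/ΣAE = 72400·118000/352600000 = 24.23 MPa.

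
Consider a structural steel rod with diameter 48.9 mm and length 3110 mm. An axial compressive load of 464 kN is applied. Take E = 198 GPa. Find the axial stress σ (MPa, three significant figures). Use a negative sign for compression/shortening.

-247 MPa

A = 1878 mm².
σ = N/A = -464000/1878 = -247.1 MPa.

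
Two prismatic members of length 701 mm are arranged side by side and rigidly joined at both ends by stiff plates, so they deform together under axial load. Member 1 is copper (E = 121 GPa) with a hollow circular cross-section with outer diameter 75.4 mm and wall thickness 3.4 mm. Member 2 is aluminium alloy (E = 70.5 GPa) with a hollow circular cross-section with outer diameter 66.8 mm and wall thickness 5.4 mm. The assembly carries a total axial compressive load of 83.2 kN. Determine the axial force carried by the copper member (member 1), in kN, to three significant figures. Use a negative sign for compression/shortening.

-46.5 kN

A_1 = 769.1 mm².
A_2 = 1042 mm².
Equal strain + equilibrium ⇒ each member carries load in proportion to AE: A₁E₁ = 93060000 N, A₂E₂ = 73430000 N, ΣAE = 166500000 N.
F₁ = P·A₁E₁/ΣAE = -83200·93060000/166500000 = -46500 N.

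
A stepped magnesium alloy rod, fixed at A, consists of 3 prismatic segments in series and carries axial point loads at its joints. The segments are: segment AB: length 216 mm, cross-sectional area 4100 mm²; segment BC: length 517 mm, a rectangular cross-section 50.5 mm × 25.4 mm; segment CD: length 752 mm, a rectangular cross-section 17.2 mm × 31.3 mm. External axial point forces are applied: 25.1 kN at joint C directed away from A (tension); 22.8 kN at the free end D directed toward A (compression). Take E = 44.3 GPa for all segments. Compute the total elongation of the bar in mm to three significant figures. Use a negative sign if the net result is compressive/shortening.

-0.695 mm

Internal axial forces (sectioning from the free end, tension +): N_CD = -22.8 kN, N_BC = 2.3 kN, N_AB = 2.3 kN.
A_BC = 1283 mm².
A_CD = 538.4 mm².
δ_AB = 2300·216/(4100·44300) = 0.002735 mm
δ_BC = 2300·517/(1283·44300) = 0.02093 mm
δ_CD = -22800·752/(538.4·44300) = -0.7189 mm
δ = Σδ_i = -0.6953 mm.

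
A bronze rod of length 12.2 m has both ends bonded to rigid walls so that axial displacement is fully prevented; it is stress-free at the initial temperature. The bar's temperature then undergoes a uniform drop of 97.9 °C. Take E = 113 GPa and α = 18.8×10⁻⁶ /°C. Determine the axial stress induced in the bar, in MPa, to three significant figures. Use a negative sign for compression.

Free thermal expansion αLΔT = 18.8e-6 · 12200 · -97.9 = -22.45 mm.
The walls impose strain ε = −(-22.45)/12200 = 1.8405e-03; σ = Eε = 113000 · 1.8405e-03 = 208 MPa.

208 MPa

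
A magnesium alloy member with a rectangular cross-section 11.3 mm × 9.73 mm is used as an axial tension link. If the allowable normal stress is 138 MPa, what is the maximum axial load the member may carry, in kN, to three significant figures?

15.2 kN

A = 109.9 mm².
P_max = σ_allow · A = 138 · 109.9 = 15170 N = 15.17 kN.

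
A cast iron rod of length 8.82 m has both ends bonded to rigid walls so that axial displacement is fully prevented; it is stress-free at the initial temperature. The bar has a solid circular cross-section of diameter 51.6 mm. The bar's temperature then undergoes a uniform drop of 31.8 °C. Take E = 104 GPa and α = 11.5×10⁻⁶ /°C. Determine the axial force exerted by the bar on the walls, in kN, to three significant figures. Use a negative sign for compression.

79.5 kN

Free thermal expansion αLΔT = 11.5e-6 · 8820 · -31.8 = -3.225 mm.
The walls impose strain ε = −(-3.225)/8820 = 3.6570e-04; σ = Eε = 104000 · 3.6570e-04 = 38.03 MPa.
Wall reaction R = σ·A = 38.03·2091 = 79530 N = 79.53 kN.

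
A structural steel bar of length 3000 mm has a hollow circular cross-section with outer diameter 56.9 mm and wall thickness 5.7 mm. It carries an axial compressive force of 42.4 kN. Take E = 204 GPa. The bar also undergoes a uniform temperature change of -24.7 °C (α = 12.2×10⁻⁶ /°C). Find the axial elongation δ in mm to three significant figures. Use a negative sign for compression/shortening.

A = 916.8 mm².
δ_mech = NL/(AE) = -42400·3000/(916.8·204000) = -0.6801 mm.
δ_thermal = αLΔT = 12.2e-6·3000·-24.7 = -0.904 mm.
δ = δ_mech + δ_thermal = -1.584 mm.

-1.58 mm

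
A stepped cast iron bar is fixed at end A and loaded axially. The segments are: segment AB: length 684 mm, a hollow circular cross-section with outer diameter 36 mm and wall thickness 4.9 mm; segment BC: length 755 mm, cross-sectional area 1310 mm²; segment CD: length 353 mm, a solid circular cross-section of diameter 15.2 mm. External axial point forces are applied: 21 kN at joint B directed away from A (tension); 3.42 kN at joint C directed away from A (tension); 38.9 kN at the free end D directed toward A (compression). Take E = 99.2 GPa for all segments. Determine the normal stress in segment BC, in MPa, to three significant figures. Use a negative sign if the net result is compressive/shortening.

-27.1 MPa

Internal axial forces (sectioning from the free end, tension +): N_CD = -38.9 kN, N_BC = -35.48 kN, N_AB = -14.48 kN.
σ_BC = N_BC/A_BC = -35480/1310 = -27.08 MPa.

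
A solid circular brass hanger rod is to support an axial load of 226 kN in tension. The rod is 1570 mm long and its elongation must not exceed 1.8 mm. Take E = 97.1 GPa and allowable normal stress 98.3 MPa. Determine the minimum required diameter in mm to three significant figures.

54.1 mm

Required area A ≥ P/σ_allow = 226000/98.3 = 2299 mm².
For a solid circular section, d ≥ √(4A/π) = 54.1 mm.
Elongation limit: A ≥ PL/(Eδ_allow) = 226000·1570/(97100·1.8) = 2030 mm² ⇒ d ≥ 50.84 mm.
The stress limit governs.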